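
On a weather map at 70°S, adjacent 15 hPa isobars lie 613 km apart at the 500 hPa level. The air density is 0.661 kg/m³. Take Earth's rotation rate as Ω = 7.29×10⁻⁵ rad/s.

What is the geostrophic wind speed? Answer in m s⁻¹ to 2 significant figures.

27 m s⁻¹

Coriolis parameter at 70°S:
f = 2Ω sin φ = 2 × 7.29×10⁻⁵ × sin 70° = 1.37×10⁻⁴ s⁻¹
Pressure gradient: |∂P/∂n| = 1500 Pa / 613000 m = 2.45×10⁻³ Pa/m
Geostrophic balance (pressure-gradient force = Coriolis force):
V_g = (1/(fρ)) |∂P/∂n| = 2.45×10⁻³ / (1.37×10⁻⁴ × 0.661) = 27.0 m/s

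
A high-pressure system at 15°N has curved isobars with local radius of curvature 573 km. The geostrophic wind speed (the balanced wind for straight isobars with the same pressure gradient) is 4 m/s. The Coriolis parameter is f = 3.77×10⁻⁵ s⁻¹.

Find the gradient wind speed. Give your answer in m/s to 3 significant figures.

5.30 m/s

Around a high, pressure-gradient force acts outward with centrifugal, so Coriolis balances both:
fV = (1/ρ)|∂P/∂n| + V²/R  →  V² − fR·V + fR·V_g = 0
With fR = 3.77×10⁻⁵ × 573×10³ m = 21.6 m/s:
V = [fR − √((fR)² − 4 fR V_g)]/2 = [21.6 − √(21.6² − 4×21.6×4)]/2 = 5.3 m/s
Supergeostrophic (V > V_g = 4 m/s), as expected around a high.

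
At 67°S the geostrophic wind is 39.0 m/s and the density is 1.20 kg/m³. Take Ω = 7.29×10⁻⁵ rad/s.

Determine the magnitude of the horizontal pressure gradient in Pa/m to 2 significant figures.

Coriolis parameter at 67°S:
f = 2Ω sin φ = 2 × 7.29×10⁻⁵ × sin 67° = 1.34×10⁻⁴ s⁻¹
Geostrophic balance rearranged: |∂P/∂n| = f ρ V_g
|∂P/∂n| = 1.34×10⁻⁴ × 1.20 × 39.0 = 6.28×10⁻³ Pa/m

6.3×10⁻³ Pa/m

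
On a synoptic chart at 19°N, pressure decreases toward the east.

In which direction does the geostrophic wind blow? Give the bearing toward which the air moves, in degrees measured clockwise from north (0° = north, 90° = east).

180°

The pressure-gradient force points toward the east (bearing 090°).
Geostrophic balance: in the Northern Hemisphere the Coriolis force deflects motion to the right, so the geostrophic wind blows 90° to the right of the pressure-gradient force (low pressure on the left).
Rotating 090° by 90° clockwise gives 180° — the wind blows toward the south.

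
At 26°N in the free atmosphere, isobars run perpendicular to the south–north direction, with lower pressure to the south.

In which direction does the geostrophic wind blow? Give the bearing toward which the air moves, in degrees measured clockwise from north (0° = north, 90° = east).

The pressure-gradient force points toward the south (bearing 180°).
Geostrophic balance: in the Northern Hemisphere the Coriolis force deflects motion to the right, so the geostrophic wind blows 90° to the right of the pressure-gradient force (low pressure on the left).
Rotating 180° by 90° clockwise gives 270° — the wind blows toward the west.

270°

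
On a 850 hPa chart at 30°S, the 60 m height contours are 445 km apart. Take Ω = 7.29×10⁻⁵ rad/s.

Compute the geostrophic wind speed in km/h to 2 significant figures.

65 km/h

Coriolis parameter at 30°S:
f = 2Ω sin φ = 2 × 7.29×10⁻⁵ × sin 30° = 7.29×10⁻⁵ s⁻¹
Height gradient: |∂Z/∂n| = 60 m / 445000 m = 1.35×10⁻⁴
On a pressure surface, geostrophic balance gives V_g = (g/f)|∂Z/∂n|:
V_g = 9.81 × 1.35×10⁻⁴ / 7.29×10⁻⁵ = 18.1 m/s
Converting: 18.1 m/s × 3.6 = 65 km/h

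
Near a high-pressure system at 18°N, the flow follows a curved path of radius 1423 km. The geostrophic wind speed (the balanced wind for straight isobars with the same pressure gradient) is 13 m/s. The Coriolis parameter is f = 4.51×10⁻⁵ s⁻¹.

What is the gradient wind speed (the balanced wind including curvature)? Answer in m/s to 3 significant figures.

18.1 m/s

Around a high, pressure-gradient force acts outward with centrifugal, so Coriolis balances both:
fV = (1/ρ)|∂P/∂n| + V²/R  →  V² − fR·V + fR·V_g = 0
With fR = 4.51×10⁻⁵ × 1423×10³ m = 64.2 m/s:
V = [fR − √((fR)² − 4 fR V_g)]/2 = [64.2 − √(64.2² − 4×64.2×13)]/2 = 18.1 m/s
Supergeostrophic (V > V_g = 13 m/s), as expected around a high.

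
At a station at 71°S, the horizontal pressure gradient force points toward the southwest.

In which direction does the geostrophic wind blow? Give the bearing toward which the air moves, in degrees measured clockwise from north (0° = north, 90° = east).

The pressure-gradient force points toward the southwest (bearing 225°).
Geostrophic balance: in the Southern Hemisphere the Coriolis force deflects motion to the left, so the geostrophic wind blows 90° to the left of the pressure-gradient force (low pressure on the right).
Rotating 225° by 90° counterclockwise gives 135° — the wind blows toward the southeast.

135°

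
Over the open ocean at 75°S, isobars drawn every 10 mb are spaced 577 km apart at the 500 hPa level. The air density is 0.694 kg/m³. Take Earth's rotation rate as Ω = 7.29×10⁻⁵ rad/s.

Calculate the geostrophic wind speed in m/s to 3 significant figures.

Coriolis parameter at 75°S:
f = 2Ω sin φ = 2 × 7.29×10⁻⁵ × sin 75° = 1.41×10⁻⁴ s⁻¹
Pressure gradient: |∂P/∂n| = 1000 Pa / 577000 m = 1.73×10⁻³ Pa/m
Geostrophic balance (pressure-gradient force = Coriolis force):
V_g = (1/(fρ)) |∂P/∂n| = 1.73×10⁻³ / (1.41×10⁻⁴ × 0.694) = 17.7 m/s

17.7 m/s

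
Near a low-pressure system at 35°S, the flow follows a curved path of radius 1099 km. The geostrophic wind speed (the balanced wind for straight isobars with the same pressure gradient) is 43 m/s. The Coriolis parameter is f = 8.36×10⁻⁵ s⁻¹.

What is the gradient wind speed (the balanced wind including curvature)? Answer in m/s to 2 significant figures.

Around a low, centrifugal force acts outward with Coriolis, so pressure-gradient force balances both:
(1/ρ)|∂P/∂n| = fV + V²/R  →  V² + fR·V − fR·V_g = 0
With fR = 8.36×10⁻⁵ × 1099×10³ m = 91.9 m/s:
V = [−fR + √((fR)² + 4 fR V_g)]/2 = [−91.9 + √(91.9² + 4×91.9×43)]/2 = 31.9 m/s
Subgeostrophic (V < V_g = 43 m/s), as expected around a low.

32 m/s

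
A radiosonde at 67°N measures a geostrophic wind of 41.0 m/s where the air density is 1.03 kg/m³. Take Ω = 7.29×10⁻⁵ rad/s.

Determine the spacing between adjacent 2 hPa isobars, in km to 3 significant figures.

35.3 km

Coriolis parameter at 67°N:
f = 2Ω sin φ = 2 × 7.29×10⁻⁵ × sin 67° = 1.34×10⁻⁴ s⁻¹
Geostrophic balance rearranged: |∂P/∂n| = f ρ V_g
|∂P/∂n| = 1.34×10⁻⁴ × 1.03 × 41.0 = 5.67×10⁻³ Pa/m
Isobar spacing: Δn = ΔP/|∂P/∂n| = 200 Pa / 5.67×10⁻³ Pa/m = 35288 m ≈ 35.3 km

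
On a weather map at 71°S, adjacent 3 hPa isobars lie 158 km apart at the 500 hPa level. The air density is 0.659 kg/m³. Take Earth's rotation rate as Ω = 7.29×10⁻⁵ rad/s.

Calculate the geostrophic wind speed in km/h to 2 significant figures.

Coriolis parameter at 71°S:
f = 2Ω sin φ = 2 × 7.29×10⁻⁵ × sin 71° = 1.38×10⁻⁴ s⁻¹
Pressure gradient: |∂P/∂n| = 300 Pa / 158000 m = 1.90×10⁻³ Pa/m
Geostrophic balance (pressure-gradient force = Coriolis force):
V_g = (1/(fρ)) |∂P/∂n| = 1.90×10⁻³ / (1.38×10⁻⁴ × 0.659) = 20.9 m/s
Converting: 20.9 m/s × 3.6 = 75 km/h

75 km/h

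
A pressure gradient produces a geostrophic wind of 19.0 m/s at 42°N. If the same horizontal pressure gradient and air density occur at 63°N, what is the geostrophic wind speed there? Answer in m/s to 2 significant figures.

14 m/s

With the same pressure gradient and density, V_g ∝ 1/f ∝ 1/sin φ.
V₂ = V₁ · sin φ₁ / sin φ₂ = 19.0 × sin 42° / sin 63°
V₂ = 19.0 × 0.6691/0.8910 = 14 m/s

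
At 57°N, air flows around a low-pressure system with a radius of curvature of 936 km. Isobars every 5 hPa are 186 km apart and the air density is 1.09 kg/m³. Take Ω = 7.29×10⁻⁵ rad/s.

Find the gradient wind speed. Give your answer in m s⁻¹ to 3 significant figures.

Coriolis parameter at 57°N:
f = 2Ω sin φ = 2 × 7.29×10⁻⁵ × sin 57° = 1.22×10⁻⁴ s⁻¹
Pressure gradient: |∂P/∂n| = 500 Pa / 186000 m = 2.69×10⁻³ Pa/m
Geostrophic speed: V_g = |∂P/∂n|/(fρ) = 2.69×10⁻³/(1.22×10⁻⁴ × 1.09) = 20.2 m/s
Around a low, centrifugal force acts outward with Coriolis, so pressure-gradient force balances both:
(1/ρ)|∂P/∂n| = fV + V²/R  →  V² + fR·V − fR·V_g = 0
With fR = 1.22×10⁻⁴ × 936×10³ m = 114 m/s:
V = [−fR + √((fR)² + 4 fR V_g)]/2 = [−114 + √(114² + 4×114×20.2)]/2 = 17.5 m/s
Subgeostrophic (V < V_g = 20.2 m/s), as expected around a low.

17.5 m s⁻¹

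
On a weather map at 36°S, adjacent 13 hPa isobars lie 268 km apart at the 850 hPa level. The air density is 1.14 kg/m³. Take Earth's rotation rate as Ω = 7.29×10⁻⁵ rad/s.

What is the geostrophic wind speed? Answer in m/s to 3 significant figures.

Coriolis parameter at 36°S:
f = 2Ω sin φ = 2 × 7.29×10⁻⁵ × sin 36° = 8.57×10⁻⁵ s⁻¹
Pressure gradient: |∂P/∂n| = 1300 Pa / 268000 m = 4.85×10⁻³ Pa/m
Geostrophic balance (pressure-gradient force = Coriolis force):
V_g = (1/(fρ)) |∂P/∂n| = 4.85×10⁻³ / (8.57×10⁻⁵ × 1.14) = 49.7 m/s

49.7 m/s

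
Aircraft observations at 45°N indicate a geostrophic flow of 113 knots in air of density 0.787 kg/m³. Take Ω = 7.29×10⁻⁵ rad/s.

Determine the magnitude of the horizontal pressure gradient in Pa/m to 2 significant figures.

Coriolis parameter at 45°N:
f = 2Ω sin φ = 2 × 7.29×10⁻⁵ × sin 45° = 1.03×10⁻⁴ s⁻¹
Wind speed in SI: 113 knots = 58.1 m/s
Geostrophic balance rearranged: |∂P/∂n| = f ρ V_g
|∂P/∂n| = 1.03×10⁻⁴ × 0.787 × 58.1 = 4.72×10⁻³ Pa/m

4.7×10⁻³ Pa/m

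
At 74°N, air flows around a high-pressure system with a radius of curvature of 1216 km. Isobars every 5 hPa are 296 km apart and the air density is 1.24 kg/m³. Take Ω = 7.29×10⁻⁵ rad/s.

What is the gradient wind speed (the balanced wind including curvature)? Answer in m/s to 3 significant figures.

Coriolis parameter at 74°N:
f = 2Ω sin φ = 2 × 7.29×10⁻⁵ × sin 74° = 1.40×10⁻⁴ s⁻¹
Pressure gradient: |∂P/∂n| = 500 Pa / 296000 m = 1.69×10⁻³ Pa/m
Geostrophic speed: V_g = |∂P/∂n|/(fρ) = 1.69×10⁻³/(1.40×10⁻⁴ × 1.24) = 9.72 m/s
Around a high, pressure-gradient force acts outward with centrifugal, so Coriolis balances both:
fV = (1/ρ)|∂P/∂n| + V²/R  →  V² − fR·V + fR·V_g = 0
With fR = 1.40×10⁻⁴ × 1216×10³ m = 170 m/s:
V = [fR − √((fR)² − 4 fR V_g)]/2 = [170 − √(170² − 4×170×9.72)]/2 = 10.3 m/s
Supergeostrophic (V > V_g = 9.72 m/s), as expected around a high.

10.3 m/s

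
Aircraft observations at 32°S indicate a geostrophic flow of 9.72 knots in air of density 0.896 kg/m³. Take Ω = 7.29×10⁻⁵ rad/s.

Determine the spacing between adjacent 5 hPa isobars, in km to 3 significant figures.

1440 km

Coriolis parameter at 32°S:
f = 2Ω sin φ = 2 × 7.29×10⁻⁵ × sin 32° = 7.73×10⁻⁵ s⁻¹
Wind speed in SI: 9.72 knots = 5.00 m/s
Geostrophic balance rearranged: |∂P/∂n| = f ρ V_g
|∂P/∂n| = 7.73×10⁻⁵ × 0.896 × 5.00 = 3.46×10⁻⁴ Pa/m
Isobar spacing: Δn = ΔP/|∂P/∂n| = 500 Pa / 3.46×10⁻⁴ Pa/m = 1444410 m ≈ 1440 km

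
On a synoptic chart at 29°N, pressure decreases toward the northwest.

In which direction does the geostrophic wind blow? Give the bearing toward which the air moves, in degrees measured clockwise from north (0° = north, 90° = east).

The pressure-gradient force points toward the northwest (bearing 315°).
Geostrophic balance: in the Northern Hemisphere the Coriolis force deflects motion to the right, so the geostrophic wind blows 90° to the right of the pressure-gradient force (low pressure on the left).
Rotating 315° by 90° clockwise gives 045° — the wind blows toward the northeast.

045°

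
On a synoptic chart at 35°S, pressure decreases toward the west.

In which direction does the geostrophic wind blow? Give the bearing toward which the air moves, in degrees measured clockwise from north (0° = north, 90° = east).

180°

The pressure-gradient force points toward the west (bearing 270°).
Geostrophic balance: in the Southern Hemisphere the Coriolis force deflects motion to the left, so the geostrophic wind blows 90° to the left of the pressure-gradient force (low pressure on the right).
Rotating 270° by 90° counterclockwise gives 180° — the wind blows toward the south.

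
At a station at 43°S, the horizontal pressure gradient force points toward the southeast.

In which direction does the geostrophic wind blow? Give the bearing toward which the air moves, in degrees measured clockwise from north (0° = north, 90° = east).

045°

The pressure-gradient force points toward the southeast (bearing 135°).
Geostrophic balance: in the Southern Hemisphere the Coriolis force deflects motion to the left, so the geostrophic wind blows 90° to the left of the pressure-gradient force (low pressure on the right).
Rotating 135° by 90° counterclockwise gives 045° — the wind blows toward the northeast.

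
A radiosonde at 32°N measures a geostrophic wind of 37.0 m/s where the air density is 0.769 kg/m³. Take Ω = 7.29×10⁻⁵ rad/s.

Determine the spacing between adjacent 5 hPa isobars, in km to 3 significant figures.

227 km

Coriolis parameter at 32°N:
f = 2Ω sin φ = 2 × 7.29×10⁻⁵ × sin 32° = 7.73×10⁻⁵ s⁻¹
Geostrophic balance rearranged: |∂P/∂n| = f ρ V_g
|∂P/∂n| = 7.73×10⁻⁵ × 0.769 × 37.0 = 2.20×10⁻³ Pa/m
Isobar spacing: Δn = ΔP/|∂P/∂n| = 500 Pa / 2.20×10⁻³ Pa/m = 227444 m ≈ 227 km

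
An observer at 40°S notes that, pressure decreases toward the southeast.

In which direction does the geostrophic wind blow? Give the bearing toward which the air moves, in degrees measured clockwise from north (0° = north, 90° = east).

045°

The pressure-gradient force points toward the southeast (bearing 135°).
Geostrophic balance: in the Southern Hemisphere the Coriolis force deflects motion to the left, so the geostrophic wind blows 90° to the left of the pressure-gradient force (low pressure on the right).
Rotating 135° by 90° counterclockwise gives 045° — the wind blows toward the northeast.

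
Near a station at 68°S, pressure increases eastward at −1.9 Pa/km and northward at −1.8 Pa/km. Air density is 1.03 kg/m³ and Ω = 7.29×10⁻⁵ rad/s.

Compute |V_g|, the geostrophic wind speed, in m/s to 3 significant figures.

Coriolis parameter at 68°S:
f = 2Ω sin φ = 2 × 7.29×10⁻⁵ × sin 68° = 1.35×10⁻⁴ s⁻¹
In the Southern Hemisphere f is negative: f = −1.35×10⁻⁴ s⁻¹.
Component geostrophic relations (x east, y north):
u_g = −(1/(fρ)) ∂P/∂y,  v_g = (1/(fρ)) ∂P/∂x
u_g = −(−1.8×10⁻³)/(−1.35×10⁻⁴ × 1.03) = −12.9 m/s;  v_g = (−1.9×10⁻³)/(−1.35×10⁻⁴ × 1.03) = 13.6 m/s
|V_g| = √(u_g² + v_g²) = 18.8 m/s

18.8 m/s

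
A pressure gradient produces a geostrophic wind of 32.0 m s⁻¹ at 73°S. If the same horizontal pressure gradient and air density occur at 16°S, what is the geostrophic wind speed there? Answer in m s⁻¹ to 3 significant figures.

With the same pressure gradient and density, V_g ∝ 1/f ∝ 1/sin φ.
V₂ = V₁ · sin φ₁ / sin φ₂ = 32.0 × sin 73° / sin 16°
V₂ = 32.0 × 0.9563/0.2756 = 111 m s⁻¹

111 m s⁻¹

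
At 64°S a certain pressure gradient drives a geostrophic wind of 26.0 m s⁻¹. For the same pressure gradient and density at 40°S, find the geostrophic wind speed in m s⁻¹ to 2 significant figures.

With the same pressure gradient and density, V_g ∝ 1/f ∝ 1/sin φ.
V₂ = V₁ · sin φ₁ / sin φ₂ = 26.0 × sin 64° / sin 40°
V₂ = 26.0 × 0.8988/0.6428 = 36 m s⁻¹

36 m s⁻¹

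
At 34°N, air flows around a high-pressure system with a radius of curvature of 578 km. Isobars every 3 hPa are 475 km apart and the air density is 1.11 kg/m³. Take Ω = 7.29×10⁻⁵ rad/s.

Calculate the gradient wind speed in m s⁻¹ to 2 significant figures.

8.5 m s⁻¹

Coriolis parameter at 34°N:
f = 2Ω sin φ = 2 × 7.29×10⁻⁵ × sin 34° = 8.15×10⁻⁵ s⁻¹
Pressure gradient: |∂P/∂n| = 300 Pa / 475000 m = 6.32×10⁻⁴ Pa/m
Geostrophic speed: V_g = |∂P/∂n|/(fρ) = 6.32×10⁻⁴/(8.15×10⁻⁵ × 1.11) = 6.98 m/s
Around a high, pressure-gradient force acts outward with centrifugal, so Coriolis balances both:
fV = (1/ρ)|∂P/∂n| + V²/R  →  V² − fR·V + fR·V_g = 0
With fR = 8.15×10⁻⁵ × 578×10³ m = 47.1 m/s:
V = [fR − √((fR)² − 4 fR V_g)]/2 = [47.1 − √(47.1² − 4×47.1×6.98)]/2 = 8.52 m/s
Supergeostrophic (V > V_g = 6.98 m/s), as expected around a high.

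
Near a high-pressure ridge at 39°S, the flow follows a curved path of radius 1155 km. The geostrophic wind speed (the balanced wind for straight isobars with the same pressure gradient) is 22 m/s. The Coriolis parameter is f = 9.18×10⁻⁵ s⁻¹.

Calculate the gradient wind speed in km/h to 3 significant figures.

Around a high, pressure-gradient force acts outward with centrifugal, so Coriolis balances both:
fV = (1/ρ)|∂P/∂n| + V²/R  →  V² − fR·V + fR·V_g = 0
With fR = 9.18×10⁻⁵ × 1155×10³ m = 106 m/s:
V = [fR − √((fR)² − 4 fR V_g)]/2 = [106 − √(106² − 4×106×22)]/2 = 31.2 m/s
Supergeostrophic (V > V_g = 22 m/s), as expected around a high.
Converting: 31.2 m/s × 3.6 = 112 km/h

112 km/h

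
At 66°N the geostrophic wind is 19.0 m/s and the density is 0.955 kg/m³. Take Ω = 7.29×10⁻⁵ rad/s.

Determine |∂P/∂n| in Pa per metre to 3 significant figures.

2.42×10⁻³ Pa/m

Coriolis parameter at 66°N:
f = 2Ω sin φ = 2 × 7.29×10⁻⁵ × sin 66° = 1.33×10⁻⁴ s⁻¹
Geostrophic balance rearranged: |∂P/∂n| = f ρ V_g
|∂P/∂n| = 1.33×10⁻⁴ × 0.955 × 19.0 = 2.42×10⁻³ Pa/m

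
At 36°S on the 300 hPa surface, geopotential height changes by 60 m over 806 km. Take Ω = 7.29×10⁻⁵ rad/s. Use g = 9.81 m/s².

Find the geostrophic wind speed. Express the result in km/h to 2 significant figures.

31 km/h

Coriolis parameter at 36°S:
f = 2Ω sin φ = 2 × 7.29×10⁻⁵ × sin 36° = 8.57×10⁻⁵ s⁻¹
Height gradient: |∂Z/∂n| = 60 m / 806000 m = 7.44×10⁻⁵
On a pressure surface, geostrophic balance gives V_g = (g/f)|∂Z/∂n|:
V_g = 9.81 × 7.44×10⁻⁵ / 8.57×10⁻⁵ = 8.52 m/s
Converting: 8.52 m/s × 3.6 = 31 km/h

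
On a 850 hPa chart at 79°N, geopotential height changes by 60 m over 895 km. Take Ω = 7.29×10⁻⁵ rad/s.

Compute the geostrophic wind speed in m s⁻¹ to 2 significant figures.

Coriolis parameter at 79°N:
f = 2Ω sin φ = 2 × 7.29×10⁻⁵ × sin 79° = 1.43×10⁻⁴ s⁻¹
Height gradient: |∂Z/∂n| = 60 m / 895000 m = 6.70×10⁻⁵
On a pressure surface, geostrophic balance gives V_g = (g/f)|∂Z/∂n|:
V_g = 9.81 × 6.70×10⁻⁵ / 1.43×10⁻⁴ = 4.60 m/s

4.6 m s⁻¹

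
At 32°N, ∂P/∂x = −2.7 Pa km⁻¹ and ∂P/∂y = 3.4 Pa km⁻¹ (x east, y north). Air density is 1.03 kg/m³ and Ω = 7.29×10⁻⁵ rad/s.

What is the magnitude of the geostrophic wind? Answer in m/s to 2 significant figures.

Coriolis parameter at 32°N:
f = 2Ω sin φ = 2 × 7.29×10⁻⁵ × sin 32° = 7.73×10⁻⁵ s⁻¹
Component geostrophic relations (x east, y north):
u_g = −(1/(fρ)) ∂P/∂y,  v_g = (1/(fρ)) ∂P/∂x
u_g = −(3.4×10⁻³)/(7.73×10⁻⁵ × 1.03) = −42.7 m/s;  v_g = (−2.7×10⁻³)/(7.73×10⁻⁵ × 1.03) = −33.9 m/s
|V_g| = √(u_g² + v_g²) = 54.6 m/s

55 m/s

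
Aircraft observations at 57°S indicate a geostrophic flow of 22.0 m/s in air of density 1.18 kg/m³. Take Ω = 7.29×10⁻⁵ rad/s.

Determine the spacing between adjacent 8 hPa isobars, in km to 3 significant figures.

Coriolis parameter at 57°S:
f = 2Ω sin φ = 2 × 7.29×10⁻⁵ × sin 57° = 1.22×10⁻⁴ s⁻¹
Geostrophic balance rearranged: |∂P/∂n| = f ρ V_g
|∂P/∂n| = 1.22×10⁻⁴ × 1.18 × 22.0 = 3.17×10⁻³ Pa/m
Isobar spacing: Δn = ΔP/|∂P/∂n| = 800 Pa / 3.17×10⁻³ Pa/m = 252021 m ≈ 252 km

252 km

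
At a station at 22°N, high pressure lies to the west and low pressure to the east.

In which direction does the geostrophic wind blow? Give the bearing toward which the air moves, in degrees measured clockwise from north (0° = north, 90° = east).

The pressure-gradient force points toward the east (bearing 090°).
Geostrophic balance: in the Northern Hemisphere the Coriolis force deflects motion to the right, so the geostrophic wind blows 90° to the right of the pressure-gradient force (low pressure on the left).
Rotating 090° by 90° clockwise gives 180° — the wind blows toward the south.

180°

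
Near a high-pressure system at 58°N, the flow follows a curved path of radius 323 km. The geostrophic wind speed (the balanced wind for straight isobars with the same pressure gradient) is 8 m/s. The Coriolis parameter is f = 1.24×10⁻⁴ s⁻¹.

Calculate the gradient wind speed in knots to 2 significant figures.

21 knots

Around a high, pressure-gradient force acts outward with centrifugal, so Coriolis balances both:
fV = (1/ρ)|∂P/∂n| + V²/R  →  V² − fR·V + fR·V_g = 0
With fR = 1.24×10⁻⁴ × 323×10³ m = 40.1 m/s:
V = [fR − √((fR)² − 4 fR V_g)]/2 = [40.1 − √(40.1² − 4×40.1×8)]/2 = 11 m/s
Supergeostrophic (V > V_g = 8 m/s), as expected around a high.
Converting: 11 m/s × 1.944 = 21 knots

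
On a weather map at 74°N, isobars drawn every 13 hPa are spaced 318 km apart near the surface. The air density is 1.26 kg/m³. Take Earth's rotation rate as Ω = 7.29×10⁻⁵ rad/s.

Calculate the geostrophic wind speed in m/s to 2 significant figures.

23 m/s

Coriolis parameter at 74°N:
f = 2Ω sin φ = 2 × 7.29×10⁻⁵ × sin 74° = 1.40×10⁻⁴ s⁻¹
Pressure gradient: |∂P/∂n| = 1300 Pa / 318000 m = 4.09×10⁻³ Pa/m
Geostrophic balance (pressure-gradient force = Coriolis force):
V_g = (1/(fρ)) |∂P/∂n| = 4.09×10⁻³ / (1.40×10⁻⁴ × 1.26) = 23.1 m/s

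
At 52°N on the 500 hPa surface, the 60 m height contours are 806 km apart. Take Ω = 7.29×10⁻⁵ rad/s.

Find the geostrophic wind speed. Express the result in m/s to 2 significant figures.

6.4 m/s

Coriolis parameter at 52°N:
f = 2Ω sin φ = 2 × 7.29×10⁻⁵ × sin 52° = 1.15×10⁻⁴ s⁻¹
Height gradient: |∂Z/∂n| = 60 m / 806000 m = 7.44×10⁻⁵
On a pressure surface, geostrophic balance gives V_g = (g/f)|∂Z/∂n|:
V_g = 9.81 × 7.44×10⁻⁵ / 1.15×10⁻⁴ = 6.36 m/s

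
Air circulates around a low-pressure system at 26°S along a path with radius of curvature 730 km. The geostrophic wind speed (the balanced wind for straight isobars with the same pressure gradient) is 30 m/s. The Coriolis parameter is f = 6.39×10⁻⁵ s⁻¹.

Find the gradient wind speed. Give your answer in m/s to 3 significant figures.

20.8 m/s

Around a low, centrifugal force acts outward with Coriolis, so pressure-gradient force balances both:
(1/ρ)|∂P/∂n| = fV + V²/R  →  V² + fR·V − fR·V_g = 0
With fR = 6.39×10⁻⁵ × 730×10³ m = 46.6 m/s:
V = [−fR + √((fR)² + 4 fR V_g)]/2 = [−46.6 + √(46.6² + 4×46.6×30)]/2 = 20.8 m/s
Subgeostrophic (V < V_g = 30 m/s), as expected around a low.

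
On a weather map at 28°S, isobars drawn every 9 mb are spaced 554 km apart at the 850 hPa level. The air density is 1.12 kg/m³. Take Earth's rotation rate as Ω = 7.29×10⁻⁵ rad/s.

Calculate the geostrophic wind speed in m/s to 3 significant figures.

21.2 m/s

Coriolis parameter at 28°S:
f = 2Ω sin φ = 2 × 7.29×10⁻⁵ × sin 28° = 6.84×10⁻⁵ s⁻¹
Pressure gradient: |∂P/∂n| = 900 Pa / 554000 m = 1.62×10⁻³ Pa/m
Geostrophic balance (pressure-gradient force = Coriolis force):
V_g = (1/(fρ)) |∂P/∂n| = 1.62×10⁻³ / (6.84×10⁻⁵ × 1.12) = 21.2 m/s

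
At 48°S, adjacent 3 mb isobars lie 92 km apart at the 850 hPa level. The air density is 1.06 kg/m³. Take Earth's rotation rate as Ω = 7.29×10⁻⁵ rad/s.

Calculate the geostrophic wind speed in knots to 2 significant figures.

55 knots

Coriolis parameter at 48°S:
f = 2Ω sin φ = 2 × 7.29×10⁻⁵ × sin 48° = 1.08×10⁻⁴ s⁻¹
Pressure gradient: |∂P/∂n| = 300 Pa / 92000 m = 3.26×10⁻³ Pa/m
Geostrophic balance (pressure-gradient force = Coriolis force):
V_g = (1/(fρ)) |∂P/∂n| = 3.26×10⁻³ / (1.08×10⁻⁴ × 1.06) = 28.4 m/s
Converting: 28.4 m/s × 1.944 = 55 knots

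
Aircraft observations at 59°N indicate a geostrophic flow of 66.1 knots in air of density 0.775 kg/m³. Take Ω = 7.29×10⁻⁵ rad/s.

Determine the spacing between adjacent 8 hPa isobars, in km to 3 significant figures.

Coriolis parameter at 59°N:
f = 2Ω sin φ = 2 × 7.29×10⁻⁵ × sin 59° = 1.25×10⁻⁴ s⁻¹
Wind speed in SI: 66.1 knots = 34.0 m/s
Geostrophic balance rearranged: |∂P/∂n| = f ρ V_g
|∂P/∂n| = 1.25×10⁻⁴ × 0.775 × 34.0 = 3.29×10⁻³ Pa/m
Isobar spacing: Δn = ΔP/|∂P/∂n| = 800 Pa / 3.29×10⁻³ Pa/m = 242899 m ≈ 243 km

243 km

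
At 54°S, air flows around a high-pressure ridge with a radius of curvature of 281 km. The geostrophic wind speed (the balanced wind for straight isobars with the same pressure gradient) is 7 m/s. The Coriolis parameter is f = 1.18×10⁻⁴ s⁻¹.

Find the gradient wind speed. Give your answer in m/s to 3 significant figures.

10.0 m/s

Around a high, pressure-gradient force acts outward with centrifugal, so Coriolis balances both:
fV = (1/ρ)|∂P/∂n| + V²/R  →  V² − fR·V + fR·V_g = 0
With fR = 1.18×10⁻⁴ × 281×10³ m = 33.2 m/s:
V = [fR − √((fR)² − 4 fR V_g)]/2 = [33.2 − √(33.2² − 4×33.2×7)]/2 = 10 m/s
Supergeostrophic (V > V_g = 7 m/s), as expected around a high.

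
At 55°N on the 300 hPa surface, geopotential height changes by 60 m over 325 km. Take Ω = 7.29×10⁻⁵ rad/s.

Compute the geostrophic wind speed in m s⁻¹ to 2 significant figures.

Coriolis parameter at 55°N:
f = 2Ω sin φ = 2 × 7.29×10⁻⁵ × sin 55° = 1.19×10⁻⁴ s⁻¹
Height gradient: |∂Z/∂n| = 60 m / 325000 m = 1.85×10⁻⁴
On a pressure surface, geostrophic balance gives V_g = (g/f)|∂Z/∂n|:
V_g = 9.81 × 1.85×10⁻⁴ / 1.19×10⁻⁴ = 15.2 m/s

15 m s⁻¹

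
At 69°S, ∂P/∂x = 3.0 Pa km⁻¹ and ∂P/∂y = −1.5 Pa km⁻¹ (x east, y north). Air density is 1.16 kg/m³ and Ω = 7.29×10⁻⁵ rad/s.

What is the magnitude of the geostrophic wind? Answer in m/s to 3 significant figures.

Coriolis parameter at 69°S:
f = 2Ω sin φ = 2 × 7.29×10⁻⁵ × sin 69° = 1.36×10⁻⁴ s⁻¹
In the Southern Hemisphere f is negative: f = −1.36×10⁻⁴ s⁻¹.
Component geostrophic relations (x east, y north):
u_g = −(1/(fρ)) ∂P/∂y,  v_g = (1/(fρ)) ∂P/∂x
u_g = −(−1.5×10⁻³)/(−1.36×10⁻⁴ × 1.16) = −9.50 m/s;  v_g = (3.0×10⁻³)/(−1.36×10⁻⁴ × 1.16) = −19.0 m/s
|V_g| = √(u_g² + v_g²) = 21.2 m/s

21.2 m/s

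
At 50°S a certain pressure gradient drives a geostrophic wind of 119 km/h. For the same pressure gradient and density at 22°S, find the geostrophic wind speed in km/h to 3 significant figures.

243 km/h

With the same pressure gradient and density, V_g ∝ 1/f ∝ 1/sin φ.
V₂ = V₁ · sin φ₁ / sin φ₂ = 119 × sin 50° / sin 22°
V₂ = 119 × 0.7660/0.3746 = 243 km/h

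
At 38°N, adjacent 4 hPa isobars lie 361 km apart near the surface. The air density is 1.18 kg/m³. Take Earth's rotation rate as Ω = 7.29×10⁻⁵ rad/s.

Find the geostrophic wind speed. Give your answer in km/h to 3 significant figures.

Coriolis parameter at 38°N:
f = 2Ω sin φ = 2 × 7.29×10⁻⁵ × sin 38° = 8.98×10⁻⁵ s⁻¹
Pressure gradient: |∂P/∂n| = 400 Pa / 361000 m = 1.11×10⁻³ Pa/m
Geostrophic balance (pressure-gradient force = Coriolis force):
V_g = (1/(fρ)) |∂P/∂n| = 1.11×10⁻³ / (8.98×10⁻⁵ × 1.18) = 10.5 m/s
Converting: 10.5 m/s × 3.6 = 37.7 km/h

37.7 km/h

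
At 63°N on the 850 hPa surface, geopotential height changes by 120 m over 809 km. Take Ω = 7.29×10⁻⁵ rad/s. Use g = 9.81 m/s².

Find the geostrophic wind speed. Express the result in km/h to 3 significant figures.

Coriolis parameter at 63°N:
f = 2Ω sin φ = 2 × 7.29×10⁻⁵ × sin 63° = 1.30×10⁻⁴ s⁻¹
Height gradient: |∂Z/∂n| = 120 m / 809000 m = 1.48×10⁻⁴
On a pressure surface, geostrophic balance gives V_g = (g/f)|∂Z/∂n|:
V_g = 9.81 × 1.48×10⁻⁴ / 1.30×10⁻⁴ = 11.2 m/s
Converting: 11.2 m/s × 3.6 = 40.3 km/h

40.3 km/h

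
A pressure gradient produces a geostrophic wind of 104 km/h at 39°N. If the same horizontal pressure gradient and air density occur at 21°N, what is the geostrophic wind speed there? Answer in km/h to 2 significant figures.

With the same pressure gradient and density, V_g ∝ 1/f ∝ 1/sin φ.
V₂ = V₁ · sin φ₁ / sin φ₂ = 104 × sin 39° / sin 21°
V₂ = 104 × 0.6293/0.3584 = 180 km/h

180 km/h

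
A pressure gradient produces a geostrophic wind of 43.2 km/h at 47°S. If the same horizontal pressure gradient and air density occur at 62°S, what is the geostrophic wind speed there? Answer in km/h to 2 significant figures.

36 km/h

With the same pressure gradient and density, V_g ∝ 1/f ∝ 1/sin φ.
V₂ = V₁ · sin φ₁ / sin φ₂ = 43.2 × sin 47° / sin 62°
V₂ = 43.2 × 0.7314/0.8829 = 36 km/h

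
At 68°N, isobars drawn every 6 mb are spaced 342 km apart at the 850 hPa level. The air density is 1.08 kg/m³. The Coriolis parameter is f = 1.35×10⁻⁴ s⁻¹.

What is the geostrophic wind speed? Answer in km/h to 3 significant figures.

Pressure gradient: |∂P/∂n| = 600 Pa / 342000 m = 1.75×10⁻³ Pa/m
Geostrophic balance (pressure-gradient force = Coriolis force):
V_g = (1/(fρ)) |∂P/∂n| = 1.75×10⁻³ / (1.35×10⁻⁴ × 1.08) = 12.0 m/s
Converting: 12.0 m/s × 3.6 = 43.3 km/h

43.3 km/h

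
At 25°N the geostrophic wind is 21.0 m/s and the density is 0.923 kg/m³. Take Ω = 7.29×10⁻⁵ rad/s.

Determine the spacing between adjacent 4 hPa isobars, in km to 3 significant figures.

335 km

Coriolis parameter at 25°N:
f = 2Ω sin φ = 2 × 7.29×10⁻⁵ × sin 25° = 6.16×10⁻⁵ s⁻¹
Geostrophic balance rearranged: |∂P/∂n| = f ρ V_g
|∂P/∂n| = 6.16×10⁻⁵ × 0.923 × 21.0 = 1.19×10⁻³ Pa/m
Isobar spacing: Δn = ΔP/|∂P/∂n| = 400 Pa / 1.19×10⁻³ Pa/m = 334914 m ≈ 335 km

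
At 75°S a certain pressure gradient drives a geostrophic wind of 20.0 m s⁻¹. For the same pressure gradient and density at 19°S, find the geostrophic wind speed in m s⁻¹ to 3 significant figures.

With the same pressure gradient and density, V_g ∝ 1/f ∝ 1/sin φ.
V₂ = V₁ · sin φ₁ / sin φ₂ = 20.0 × sin 75° / sin 19°
V₂ = 20.0 × 0.9659/0.3256 = 59.3 m s⁻¹

59.3 m s⁻¹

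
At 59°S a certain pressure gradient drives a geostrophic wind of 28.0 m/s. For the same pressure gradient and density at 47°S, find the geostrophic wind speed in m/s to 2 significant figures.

33 m/s

With the same pressure gradient and density, V_g ∝ 1/f ∝ 1/sin φ.
V₂ = V₁ · sin φ₁ / sin φ₂ = 28.0 × sin 59° / sin 47°
V₂ = 28.0 × 0.8572/0.7314 = 33 m/s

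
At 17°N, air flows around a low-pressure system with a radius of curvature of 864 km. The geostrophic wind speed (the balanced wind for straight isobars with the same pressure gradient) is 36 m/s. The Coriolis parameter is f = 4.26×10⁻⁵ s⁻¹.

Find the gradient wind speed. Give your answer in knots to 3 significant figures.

43.5 knots

Around a low, centrifugal force acts outward with Coriolis, so pressure-gradient force balances both:
(1/ρ)|∂P/∂n| = fV + V²/R  →  V² + fR·V − fR·V_g = 0
With fR = 4.26×10⁻⁵ × 864×10³ m = 36.8 m/s:
V = [−fR + √((fR)² + 4 fR V_g)]/2 = [−36.8 + √(36.8² + 4×36.8×36)]/2 = 22.4 m/s
Subgeostrophic (V < V_g = 36 m/s), as expected around a low.
Converting: 22.4 m/s × 1.944 = 43.5 knots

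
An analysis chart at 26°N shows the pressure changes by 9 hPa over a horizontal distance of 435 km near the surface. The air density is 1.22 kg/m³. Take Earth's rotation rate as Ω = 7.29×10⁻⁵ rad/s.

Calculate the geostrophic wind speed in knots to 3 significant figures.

51.6 knots

Coriolis parameter at 26°N:
f = 2Ω sin φ = 2 × 7.29×10⁻⁵ × sin 26° = 6.39×10⁻⁵ s⁻¹
Pressure gradient: |∂P/∂n| = 900 Pa / 435000 m = 2.07×10⁻³ Pa/m
Geostrophic balance (pressure-gradient force = Coriolis force):
V_g = (1/(fρ)) |∂P/∂n| = 2.07×10⁻³ / (6.39×10⁻⁵ × 1.22) = 26.5 m/s
Converting: 26.5 m/s × 1.944 = 51.6 knots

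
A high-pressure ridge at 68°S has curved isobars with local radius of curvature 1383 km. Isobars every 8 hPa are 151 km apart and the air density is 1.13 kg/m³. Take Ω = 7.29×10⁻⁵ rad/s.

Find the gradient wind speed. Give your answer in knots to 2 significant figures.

Coriolis parameter at 68°S:
f = 2Ω sin φ = 2 × 7.29×10⁻⁵ × sin 68° = 1.35×10⁻⁴ s⁻¹
Pressure gradient: |∂P/∂n| = 800 Pa / 151000 m = 5.30×10⁻³ Pa/m
Geostrophic speed: V_g = |∂P/∂n|/(fρ) = 5.30×10⁻³/(1.35×10⁻⁴ × 1.13) = 34.7 m/s
Around a high, pressure-gradient force acts outward with centrifugal, so Coriolis balances both:
fV = (1/ρ)|∂P/∂n| + V²/R  →  V² − fR·V + fR·V_g = 0
With fR = 1.35×10⁻⁴ × 1383×10³ m = 187 m/s:
V = [fR − √((fR)² − 4 fR V_g)]/2 = [187 − √(187² − 4×187×34.7)]/2 = 46 m/s
Supergeostrophic (V > V_g = 34.7 m/s), as expected around a high.
Converting: 46 m/s × 1.944 = 89 knots

89 knots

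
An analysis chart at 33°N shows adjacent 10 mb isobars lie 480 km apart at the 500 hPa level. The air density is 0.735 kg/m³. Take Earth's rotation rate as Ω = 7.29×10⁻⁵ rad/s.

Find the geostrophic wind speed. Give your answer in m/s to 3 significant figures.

35.7 m/s

Coriolis parameter at 33°N:
f = 2Ω sin φ = 2 × 7.29×10⁻⁵ × sin 33° = 7.94×10⁻⁵ s⁻¹
Pressure gradient: |∂P/∂n| = 1000 Pa / 480000 m = 2.08×10⁻³ Pa/m
Geostrophic balance (pressure-gradient force = Coriolis force):
V_g = (1/(fρ)) |∂P/∂n| = 2.08×10⁻³ / (7.94×10⁻⁵ × 0.735) = 35.7 m/s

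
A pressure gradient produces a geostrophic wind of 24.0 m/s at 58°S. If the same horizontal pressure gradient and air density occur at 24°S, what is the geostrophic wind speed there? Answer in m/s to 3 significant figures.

With the same pressure gradient and density, V_g ∝ 1/f ∝ 1/sin φ.
V₂ = V₁ · sin φ₁ / sin φ₂ = 24.0 × sin 58° / sin 24°
V₂ = 24.0 × 0.8480/0.4067 = 50.0 m/s

50.0 m/s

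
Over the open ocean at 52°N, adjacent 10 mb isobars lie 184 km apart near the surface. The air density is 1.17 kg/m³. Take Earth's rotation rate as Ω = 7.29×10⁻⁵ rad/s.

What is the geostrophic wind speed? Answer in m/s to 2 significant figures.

Coriolis parameter at 52°N:
f = 2Ω sin φ = 2 × 7.29×10⁻⁵ × sin 52° = 1.15×10⁻⁴ s⁻¹
Pressure gradient: |∂P/∂n| = 1000 Pa / 184000 m = 5.43×10⁻³ Pa/m
Geostrophic balance (pressure-gradient force = Coriolis force):
V_g = (1/(fρ)) |∂P/∂n| = 5.43×10⁻³ / (1.15×10⁻⁴ × 1.17) = 40.4 m/s

40 m/s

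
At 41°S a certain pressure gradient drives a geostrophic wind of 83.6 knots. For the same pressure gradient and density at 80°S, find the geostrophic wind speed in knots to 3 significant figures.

55.7 knots

With the same pressure gradient and density, V_g ∝ 1/f ∝ 1/sin φ.
V₂ = V₁ · sin φ₁ / sin φ₂ = 83.6 × sin 41° / sin 80°
V₂ = 83.6 × 0.6561/0.9848 = 55.7 knots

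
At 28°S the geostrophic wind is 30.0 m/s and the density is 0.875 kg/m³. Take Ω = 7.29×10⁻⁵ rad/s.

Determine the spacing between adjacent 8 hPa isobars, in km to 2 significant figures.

Coriolis parameter at 28°S:
f = 2Ω sin φ = 2 × 7.29×10⁻⁵ × sin 28° = 6.84×10⁻⁵ s⁻¹
Geostrophic balance rearranged: |∂P/∂n| = f ρ V_g
|∂P/∂n| = 6.84×10⁻⁵ × 0.875 × 30.0 = 1.80×10⁻³ Pa/m
Isobar spacing: Δn = ΔP/|∂P/∂n| = 800 Pa / 1.80×10⁻³ Pa/m = 445240 m ≈ 450 km

450 km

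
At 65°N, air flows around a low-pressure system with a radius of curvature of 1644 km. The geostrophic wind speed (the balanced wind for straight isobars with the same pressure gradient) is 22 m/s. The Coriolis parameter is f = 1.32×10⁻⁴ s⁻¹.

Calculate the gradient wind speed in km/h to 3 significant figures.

72.5 km/h

Around a low, centrifugal force acts outward with Coriolis, so pressure-gradient force balances both:
(1/ρ)|∂P/∂n| = fV + V²/R  →  V² + fR·V − fR·V_g = 0
With fR = 1.32×10⁻⁴ × 1644×10³ m = 217 m/s:
V = [−fR + √((fR)² + 4 fR V_g)]/2 = [−217 + √(217² + 4×217×22)]/2 = 20.1 m/s
Subgeostrophic (V < V_g = 22 m/s), as expected around a low.
Converting: 20.1 m/s × 3.6 = 72.5 km/h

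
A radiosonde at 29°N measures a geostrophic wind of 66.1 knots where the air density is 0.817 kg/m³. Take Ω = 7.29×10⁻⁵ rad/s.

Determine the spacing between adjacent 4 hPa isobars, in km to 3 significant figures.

Coriolis parameter at 29°N:
f = 2Ω sin φ = 2 × 7.29×10⁻⁵ × sin 29° = 7.07×10⁻⁵ s⁻¹
Wind speed in SI: 66.1 knots = 34.0 m/s
Geostrophic balance rearranged: |∂P/∂n| = f ρ V_g
|∂P/∂n| = 7.07×10⁻⁵ × 0.817 × 34.0 = 1.96×10⁻³ Pa/m
Isobar spacing: Δn = ΔP/|∂P/∂n| = 400 Pa / 1.96×10⁻³ Pa/m = 203690 m ≈ 204 km

204 km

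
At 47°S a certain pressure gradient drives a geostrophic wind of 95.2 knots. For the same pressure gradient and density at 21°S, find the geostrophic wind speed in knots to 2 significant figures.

190 knots

With the same pressure gradient and density, V_g ∝ 1/f ∝ 1/sin φ.
V₂ = V₁ · sin φ₁ / sin φ₂ = 95.2 × sin 47° / sin 21°
V₂ = 95.2 × 0.7314/0.3584 = 190 knots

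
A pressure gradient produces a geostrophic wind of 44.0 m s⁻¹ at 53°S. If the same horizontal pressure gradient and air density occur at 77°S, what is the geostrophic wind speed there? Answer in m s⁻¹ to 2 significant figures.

With the same pressure gradient and density, V_g ∝ 1/f ∝ 1/sin φ.
V₂ = V₁ · sin φ₁ / sin φ₂ = 44.0 × sin 53° / sin 77°
V₂ = 44.0 × 0.7986/0.9744 = 36 m s⁻¹

36 m s⁻¹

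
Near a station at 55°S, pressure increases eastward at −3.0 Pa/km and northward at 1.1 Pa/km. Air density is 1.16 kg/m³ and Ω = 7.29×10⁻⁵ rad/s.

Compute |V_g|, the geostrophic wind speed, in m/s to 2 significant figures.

Coriolis parameter at 55°S:
f = 2Ω sin φ = 2 × 7.29×10⁻⁵ × sin 55° = 1.19×10⁻⁴ s⁻¹
In the Southern Hemisphere f is negative: f = −1.19×10⁻⁴ s⁻¹.
Component geostrophic relations (x east, y north):
u_g = −(1/(fρ)) ∂P/∂y,  v_g = (1/(fρ)) ∂P/∂x
u_g = −(1.1×10⁻³)/(−1.19×10⁻⁴ × 1.16) = 7.94 m/s;  v_g = (−3.0×10⁻³)/(−1.19×10⁻⁴ × 1.16) = 21.7 m/s
|V_g| = √(u_g² + v_g²) = 23.1 m/s

23 m/s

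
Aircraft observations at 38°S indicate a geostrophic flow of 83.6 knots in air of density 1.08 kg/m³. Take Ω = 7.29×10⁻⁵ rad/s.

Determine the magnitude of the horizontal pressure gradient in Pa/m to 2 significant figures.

Coriolis parameter at 38°S:
f = 2Ω sin φ = 2 × 7.29×10⁻⁵ × sin 38° = 8.98×10⁻⁵ s⁻¹
Wind speed in SI: 83.6 knots = 43.0 m/s
Geostrophic balance rearranged: |∂P/∂n| = f ρ V_g
|∂P/∂n| = 8.98×10⁻⁵ × 1.08 × 43.0 = 4.17×10⁻³ Pa/m

4.2×10⁻³ Pa/m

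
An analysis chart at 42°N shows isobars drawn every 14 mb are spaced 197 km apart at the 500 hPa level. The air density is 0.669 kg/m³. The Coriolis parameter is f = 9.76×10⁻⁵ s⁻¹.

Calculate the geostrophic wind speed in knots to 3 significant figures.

212 knots

Pressure gradient: |∂P/∂n| = 1400 Pa / 197000 m = 7.11×10⁻³ Pa/m
Geostrophic balance (pressure-gradient force = Coriolis force):
V_g = (1/(fρ)) |∂P/∂n| = 7.11×10⁻³ / (9.76×10⁻⁵ × 0.669) = 109 m/s
Converting: 109 m/s × 1.944 = 212 knots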